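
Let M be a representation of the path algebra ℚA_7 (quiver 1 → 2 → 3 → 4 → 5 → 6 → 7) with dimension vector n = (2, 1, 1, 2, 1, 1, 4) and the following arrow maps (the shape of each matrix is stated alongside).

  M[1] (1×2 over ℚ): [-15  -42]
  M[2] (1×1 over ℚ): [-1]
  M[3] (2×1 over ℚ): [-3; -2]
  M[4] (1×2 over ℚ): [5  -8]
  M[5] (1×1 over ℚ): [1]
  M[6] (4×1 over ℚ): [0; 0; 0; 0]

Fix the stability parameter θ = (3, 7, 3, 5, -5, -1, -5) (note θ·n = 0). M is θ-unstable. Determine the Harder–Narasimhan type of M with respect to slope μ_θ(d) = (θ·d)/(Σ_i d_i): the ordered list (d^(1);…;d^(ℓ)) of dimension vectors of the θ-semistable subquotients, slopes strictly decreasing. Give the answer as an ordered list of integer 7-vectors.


Via rank(M_{q-1}∘⋯∘M_p): M ≅ I[1,1], I[1,6], I[4,4], I[7,7]^4.
μ_θ-semistable layers: μ^(1)=5; μ^(2)=3; μ^(3)=2; μ^(4)=-5

((0, 0, 0, 1, 0, 0, 0); (1, 0, 0, 0, 0, 0, 0); (1, 1, 1, 1, 1, 1, 0); (0, 0, 0, 0, 0, 0, 4))


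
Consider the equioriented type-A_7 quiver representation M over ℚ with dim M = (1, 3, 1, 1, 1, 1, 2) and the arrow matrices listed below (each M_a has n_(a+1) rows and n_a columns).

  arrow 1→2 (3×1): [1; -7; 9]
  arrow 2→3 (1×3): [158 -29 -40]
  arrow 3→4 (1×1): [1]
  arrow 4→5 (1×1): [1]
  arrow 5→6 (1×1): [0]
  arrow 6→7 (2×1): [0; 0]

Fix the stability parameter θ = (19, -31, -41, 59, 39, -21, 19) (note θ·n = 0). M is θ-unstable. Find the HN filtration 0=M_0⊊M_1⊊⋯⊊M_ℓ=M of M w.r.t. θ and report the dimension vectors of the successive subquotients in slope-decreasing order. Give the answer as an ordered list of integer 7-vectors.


Barcode: M ≅ I[1,5], I[2,2]^2, I[6,6], I[7,7]^2. HN layers by μ_θ (5 steps, strictly decreasing):
  μ^(1)=49; μ^(2)=19; μ^(3)=-53/3; μ^(4)=-21; μ^(5)=-31

((0, 0, 0, 1, 1, 0, 0); (0, 0, 0, 0, 0, 0, 2); (1, 1, 1, 0, 0, 0, 0); (0, 0, 0, 0, 0, 1, 0); (0, 2, 0, 0, 0, 0, 0))


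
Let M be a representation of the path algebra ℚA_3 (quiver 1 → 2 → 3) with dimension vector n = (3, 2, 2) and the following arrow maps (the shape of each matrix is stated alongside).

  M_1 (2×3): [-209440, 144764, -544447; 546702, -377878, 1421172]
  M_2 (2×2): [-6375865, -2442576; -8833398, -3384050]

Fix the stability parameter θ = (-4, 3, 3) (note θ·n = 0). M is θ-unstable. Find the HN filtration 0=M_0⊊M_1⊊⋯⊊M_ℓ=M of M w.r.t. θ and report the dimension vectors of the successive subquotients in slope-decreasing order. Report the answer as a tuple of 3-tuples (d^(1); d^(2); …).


Barcode: M ≅ I[1,1], I[1,3]^2. HN layers by μ_θ (2 steps, strictly decreasing):
  μ^(1)=3; μ^(2)=-4

((0, 2, 2); (3, 0, 0))


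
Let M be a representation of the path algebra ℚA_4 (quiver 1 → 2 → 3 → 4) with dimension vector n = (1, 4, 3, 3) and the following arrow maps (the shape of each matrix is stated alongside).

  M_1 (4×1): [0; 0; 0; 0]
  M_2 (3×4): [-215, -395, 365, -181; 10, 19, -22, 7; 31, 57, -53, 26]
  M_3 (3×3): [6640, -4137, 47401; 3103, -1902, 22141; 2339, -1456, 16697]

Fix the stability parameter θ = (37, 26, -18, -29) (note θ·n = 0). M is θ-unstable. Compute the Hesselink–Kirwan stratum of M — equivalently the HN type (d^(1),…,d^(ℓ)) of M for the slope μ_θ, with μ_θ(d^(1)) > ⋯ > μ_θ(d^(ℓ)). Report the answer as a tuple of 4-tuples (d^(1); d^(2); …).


Via rank(M_{q-1}∘⋯∘M_p): M ≅ I[1,1], I[2,2], I[2,4]^3.
μ_θ-semistable layers: μ^(1)=37; μ^(2)=26; μ^(3)=-7

((1, 0, 0, 0); (0, 1, 0, 0); (0, 3, 3, 3))


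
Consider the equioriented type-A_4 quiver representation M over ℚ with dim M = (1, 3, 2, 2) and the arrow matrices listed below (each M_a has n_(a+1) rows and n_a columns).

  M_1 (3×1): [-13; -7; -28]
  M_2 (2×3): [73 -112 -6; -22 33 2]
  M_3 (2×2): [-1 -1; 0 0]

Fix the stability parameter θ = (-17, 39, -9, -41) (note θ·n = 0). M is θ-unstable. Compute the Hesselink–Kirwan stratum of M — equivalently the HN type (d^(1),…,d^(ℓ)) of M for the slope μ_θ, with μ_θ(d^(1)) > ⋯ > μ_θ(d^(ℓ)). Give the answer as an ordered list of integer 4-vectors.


Via rank(M_{q-1}∘⋯∘M_p): M ≅ I[1,4], I[2,2], I[2,3], I[4,4].
μ_θ-semistable layers: μ^(1)=39; μ^(2)=15; μ^(3)=-11/3; μ^(4)=-17; μ^(5)=-41

((0, 1, 0, 0); (0, 1, 1, 0); (0, 1, 1, 1); (1, 0, 0, 0); (0, 0, 0, 1))


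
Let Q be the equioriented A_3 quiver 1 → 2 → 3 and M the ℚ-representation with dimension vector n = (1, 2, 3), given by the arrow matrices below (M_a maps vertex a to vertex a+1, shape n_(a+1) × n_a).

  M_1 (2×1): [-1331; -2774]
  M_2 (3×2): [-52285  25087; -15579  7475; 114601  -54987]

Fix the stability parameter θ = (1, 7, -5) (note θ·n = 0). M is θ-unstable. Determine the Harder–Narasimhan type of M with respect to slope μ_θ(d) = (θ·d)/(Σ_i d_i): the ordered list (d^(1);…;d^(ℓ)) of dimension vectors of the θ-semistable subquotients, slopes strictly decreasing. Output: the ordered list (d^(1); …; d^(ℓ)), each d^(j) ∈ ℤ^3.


Interval decomposition of M: I[1,3], I[2,3], I[3,3].
HN type (ℓ=2): μ^(1)=1; μ^(2)=-5

((1, 2, 2); (0, 0, 1))


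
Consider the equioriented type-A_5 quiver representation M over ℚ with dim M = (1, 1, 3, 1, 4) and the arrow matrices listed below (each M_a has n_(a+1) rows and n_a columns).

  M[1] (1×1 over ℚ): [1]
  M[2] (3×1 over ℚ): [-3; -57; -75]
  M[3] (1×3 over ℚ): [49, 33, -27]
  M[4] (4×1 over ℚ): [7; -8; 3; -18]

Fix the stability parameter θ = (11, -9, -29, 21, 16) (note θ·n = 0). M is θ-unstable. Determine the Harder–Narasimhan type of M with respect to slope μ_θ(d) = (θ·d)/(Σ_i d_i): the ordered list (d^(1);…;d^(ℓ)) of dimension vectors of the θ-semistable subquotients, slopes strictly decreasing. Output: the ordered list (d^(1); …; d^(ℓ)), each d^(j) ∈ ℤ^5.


Barcode: M ≅ I[1,5], I[3,3]^2, I[5,5]^3. HN layers by μ_θ (4 steps, strictly decreasing):
  μ^(1)=37/2; μ^(2)=16; μ^(3)=-9; μ^(4)=-29

((0, 0, 0, 1, 1); (0, 0, 0, 0, 3); (1, 1, 1, 0, 0); (0, 0, 2, 0, 0))


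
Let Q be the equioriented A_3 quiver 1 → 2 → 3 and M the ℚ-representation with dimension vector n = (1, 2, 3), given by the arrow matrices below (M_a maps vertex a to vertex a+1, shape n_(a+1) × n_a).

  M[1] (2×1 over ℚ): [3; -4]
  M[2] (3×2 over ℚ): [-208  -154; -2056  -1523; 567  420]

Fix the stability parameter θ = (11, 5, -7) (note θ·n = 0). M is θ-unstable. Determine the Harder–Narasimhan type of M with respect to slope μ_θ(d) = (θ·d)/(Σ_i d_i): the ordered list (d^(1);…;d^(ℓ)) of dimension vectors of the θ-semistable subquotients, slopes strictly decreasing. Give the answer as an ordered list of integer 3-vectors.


Interval decomposition of M: I[1,3], I[2,3], I[3,3].
HN type (ℓ=3): μ^(1)=3; μ^(2)=-1; μ^(3)=-7

((1, 1, 1); (0, 1, 1); (0, 0, 1))


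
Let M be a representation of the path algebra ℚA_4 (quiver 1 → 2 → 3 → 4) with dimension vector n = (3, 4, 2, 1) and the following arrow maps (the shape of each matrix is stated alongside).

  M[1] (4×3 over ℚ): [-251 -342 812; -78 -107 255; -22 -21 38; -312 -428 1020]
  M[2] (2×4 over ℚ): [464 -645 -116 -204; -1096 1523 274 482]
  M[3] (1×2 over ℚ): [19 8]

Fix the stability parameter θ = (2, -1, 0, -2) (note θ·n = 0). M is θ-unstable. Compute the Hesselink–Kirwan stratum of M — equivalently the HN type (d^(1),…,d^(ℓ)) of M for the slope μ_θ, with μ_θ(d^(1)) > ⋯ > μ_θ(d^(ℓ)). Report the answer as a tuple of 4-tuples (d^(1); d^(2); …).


Barcode: M ≅ I[1,2], I[1,3], I[1,4], I[2,2]. HN layers by μ_θ (4 steps, strictly decreasing):
  μ^(1)=1/2; μ^(2)=1/3; μ^(3)=-1/4; μ^(4)=-1

((1, 1, 0, 0); (1, 1, 1, 0); (1, 1, 1, 1); (0, 1, 0, 0))


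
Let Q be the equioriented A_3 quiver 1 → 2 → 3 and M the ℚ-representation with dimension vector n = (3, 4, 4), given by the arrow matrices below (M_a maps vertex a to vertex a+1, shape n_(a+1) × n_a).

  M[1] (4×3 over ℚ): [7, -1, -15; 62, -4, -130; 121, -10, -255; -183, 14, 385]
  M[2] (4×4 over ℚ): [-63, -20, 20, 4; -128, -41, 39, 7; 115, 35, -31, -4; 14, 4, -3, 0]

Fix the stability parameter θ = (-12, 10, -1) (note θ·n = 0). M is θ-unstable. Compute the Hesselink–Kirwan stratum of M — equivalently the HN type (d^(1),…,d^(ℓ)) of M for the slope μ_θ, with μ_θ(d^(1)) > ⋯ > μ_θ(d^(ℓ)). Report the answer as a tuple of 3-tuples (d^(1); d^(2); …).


Interval decomposition of M: I[1,1], I[1,3]^2, I[2,3]^2.
HN type (ℓ=2): μ^(1)=9/2; μ^(2)=-12

((0, 4, 4); (3, 0, 0))


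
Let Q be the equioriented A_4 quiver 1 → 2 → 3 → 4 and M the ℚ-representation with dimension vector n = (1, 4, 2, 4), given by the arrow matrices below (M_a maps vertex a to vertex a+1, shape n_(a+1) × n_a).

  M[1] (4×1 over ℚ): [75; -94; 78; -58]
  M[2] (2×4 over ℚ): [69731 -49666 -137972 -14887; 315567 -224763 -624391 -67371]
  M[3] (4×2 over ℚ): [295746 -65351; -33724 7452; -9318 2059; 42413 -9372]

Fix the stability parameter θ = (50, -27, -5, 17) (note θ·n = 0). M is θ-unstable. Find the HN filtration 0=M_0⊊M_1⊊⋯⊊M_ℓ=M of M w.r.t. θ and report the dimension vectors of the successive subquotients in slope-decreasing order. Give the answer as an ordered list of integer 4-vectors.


Interval decomposition of M: I[1,4], I[2,2]^2, I[2,4], I[4,4]^2.
HN type (ℓ=4): μ^(1)=17; μ^(2)=6; μ^(3)=-5; μ^(4)=-27

((0, 0, 0, 4); (1, 1, 1, 0); (0, 0, 1, 0); (0, 3, 0, 0))


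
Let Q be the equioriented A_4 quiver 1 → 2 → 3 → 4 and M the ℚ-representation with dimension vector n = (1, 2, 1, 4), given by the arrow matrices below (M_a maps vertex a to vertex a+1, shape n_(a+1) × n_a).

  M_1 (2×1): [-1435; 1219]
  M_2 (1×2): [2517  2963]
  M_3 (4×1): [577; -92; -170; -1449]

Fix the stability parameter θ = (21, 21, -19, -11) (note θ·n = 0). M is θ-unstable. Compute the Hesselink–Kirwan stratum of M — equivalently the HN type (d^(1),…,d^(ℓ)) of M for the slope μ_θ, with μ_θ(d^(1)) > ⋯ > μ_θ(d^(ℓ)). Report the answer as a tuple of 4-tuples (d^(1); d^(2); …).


Interval decomposition of M: I[1,4], I[2,2], I[4,4]^3.
HN type (ℓ=3): μ^(1)=21; μ^(2)=3; μ^(3)=-11

((0, 1, 0, 0); (1, 1, 1, 1); (0, 0, 0, 3))


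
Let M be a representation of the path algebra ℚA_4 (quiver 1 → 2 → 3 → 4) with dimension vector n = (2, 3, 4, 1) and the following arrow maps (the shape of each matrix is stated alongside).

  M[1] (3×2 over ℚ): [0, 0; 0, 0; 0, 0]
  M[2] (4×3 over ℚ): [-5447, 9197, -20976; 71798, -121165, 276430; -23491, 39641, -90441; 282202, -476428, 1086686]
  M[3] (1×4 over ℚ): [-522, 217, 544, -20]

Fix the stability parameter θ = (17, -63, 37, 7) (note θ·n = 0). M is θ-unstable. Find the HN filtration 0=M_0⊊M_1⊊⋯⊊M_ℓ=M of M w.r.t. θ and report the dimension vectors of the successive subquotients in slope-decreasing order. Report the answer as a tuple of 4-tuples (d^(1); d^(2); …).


Via rank(M_{q-1}∘⋯∘M_p): M ≅ I[1,1]^2, I[2,3]^2, I[2,4], I[3,3].
μ_θ-semistable layers: μ^(1)=37; μ^(2)=22; μ^(3)=17; μ^(4)=-63

((0, 0, 3, 0); (0, 0, 1, 1); (2, 0, 0, 0); (0, 3, 0, 0))


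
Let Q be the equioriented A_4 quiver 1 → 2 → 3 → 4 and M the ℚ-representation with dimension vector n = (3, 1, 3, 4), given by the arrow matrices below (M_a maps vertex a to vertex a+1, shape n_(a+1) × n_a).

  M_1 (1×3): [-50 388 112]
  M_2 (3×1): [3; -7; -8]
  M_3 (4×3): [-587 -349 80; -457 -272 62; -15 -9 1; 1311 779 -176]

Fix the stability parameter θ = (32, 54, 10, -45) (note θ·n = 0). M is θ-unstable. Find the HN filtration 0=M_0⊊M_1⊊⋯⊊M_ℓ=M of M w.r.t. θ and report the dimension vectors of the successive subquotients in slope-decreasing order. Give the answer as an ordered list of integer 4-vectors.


Via rank(M_{q-1}∘⋯∘M_p): M ≅ I[1,1]^2, I[1,4], I[3,4]^2, I[4,4].
μ_θ-semistable layers: μ^(1)=32; μ^(2)=51/4; μ^(3)=-35/2; μ^(4)=-45

((2, 0, 0, 0); (1, 1, 1, 1); (0, 0, 2, 2); (0, 0, 0, 1))


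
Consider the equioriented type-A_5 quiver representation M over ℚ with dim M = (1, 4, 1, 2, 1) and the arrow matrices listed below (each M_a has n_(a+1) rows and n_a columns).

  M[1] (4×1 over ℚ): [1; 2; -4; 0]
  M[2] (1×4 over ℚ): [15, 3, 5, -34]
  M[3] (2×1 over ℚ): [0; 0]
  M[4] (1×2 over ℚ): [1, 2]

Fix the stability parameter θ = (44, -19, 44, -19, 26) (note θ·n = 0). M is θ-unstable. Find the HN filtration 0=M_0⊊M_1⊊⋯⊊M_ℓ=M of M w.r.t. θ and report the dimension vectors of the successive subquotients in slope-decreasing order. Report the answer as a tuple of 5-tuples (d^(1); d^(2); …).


Interval decomposition of M: I[1,3], I[2,2]^3, I[4,4], I[4,5].
HN type (ℓ=4): μ^(1)=44; μ^(2)=26; μ^(3)=25/2; μ^(4)=-19

((0, 0, 1, 0, 0); (0, 0, 0, 0, 1); (1, 1, 0, 0, 0); (0, 3, 0, 2, 0))


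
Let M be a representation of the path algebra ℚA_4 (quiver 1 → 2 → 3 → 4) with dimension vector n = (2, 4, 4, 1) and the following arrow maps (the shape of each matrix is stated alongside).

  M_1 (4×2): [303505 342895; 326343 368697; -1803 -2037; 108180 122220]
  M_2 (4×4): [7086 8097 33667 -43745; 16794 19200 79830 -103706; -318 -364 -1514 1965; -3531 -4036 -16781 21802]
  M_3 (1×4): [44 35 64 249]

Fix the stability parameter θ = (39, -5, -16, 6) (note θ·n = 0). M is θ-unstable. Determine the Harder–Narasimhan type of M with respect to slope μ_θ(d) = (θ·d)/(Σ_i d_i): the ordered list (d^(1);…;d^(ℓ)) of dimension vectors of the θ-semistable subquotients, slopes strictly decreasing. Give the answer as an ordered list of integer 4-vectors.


Via rank(M_{q-1}∘⋯∘M_p): M ≅ I[1,1], I[1,2], I[2,3]^2, I[2,4], I[3,3].
μ_θ-semistable layers: μ^(1)=39; μ^(2)=17; μ^(3)=6; μ^(4)=-21/2; μ^(5)=-16

((1, 0, 0, 0); (1, 1, 0, 0); (0, 0, 0, 1); (0, 3, 3, 0); (0, 0, 1, 0))


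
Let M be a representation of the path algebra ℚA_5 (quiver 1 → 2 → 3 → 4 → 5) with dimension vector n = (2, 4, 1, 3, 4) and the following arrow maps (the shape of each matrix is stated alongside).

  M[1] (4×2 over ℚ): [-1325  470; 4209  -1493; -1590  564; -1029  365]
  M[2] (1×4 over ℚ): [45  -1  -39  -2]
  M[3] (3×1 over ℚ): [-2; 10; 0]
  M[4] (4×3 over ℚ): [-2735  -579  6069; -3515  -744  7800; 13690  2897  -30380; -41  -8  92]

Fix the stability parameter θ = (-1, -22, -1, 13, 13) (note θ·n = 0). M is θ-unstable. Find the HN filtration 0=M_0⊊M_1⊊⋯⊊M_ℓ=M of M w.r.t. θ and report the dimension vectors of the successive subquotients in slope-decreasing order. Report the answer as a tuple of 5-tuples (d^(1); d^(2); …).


Interval decomposition of M: I[1,2], I[1,5], I[2,2]^2, I[4,5]^2, I[5,5].
HN type (ℓ=4): μ^(1)=13; μ^(2)=-1; μ^(3)=-23/2; μ^(4)=-22

((0, 0, 0, 3, 4); (0, 0, 1, 0, 0); (2, 2, 0, 0, 0); (0, 2, 0, 0, 0))


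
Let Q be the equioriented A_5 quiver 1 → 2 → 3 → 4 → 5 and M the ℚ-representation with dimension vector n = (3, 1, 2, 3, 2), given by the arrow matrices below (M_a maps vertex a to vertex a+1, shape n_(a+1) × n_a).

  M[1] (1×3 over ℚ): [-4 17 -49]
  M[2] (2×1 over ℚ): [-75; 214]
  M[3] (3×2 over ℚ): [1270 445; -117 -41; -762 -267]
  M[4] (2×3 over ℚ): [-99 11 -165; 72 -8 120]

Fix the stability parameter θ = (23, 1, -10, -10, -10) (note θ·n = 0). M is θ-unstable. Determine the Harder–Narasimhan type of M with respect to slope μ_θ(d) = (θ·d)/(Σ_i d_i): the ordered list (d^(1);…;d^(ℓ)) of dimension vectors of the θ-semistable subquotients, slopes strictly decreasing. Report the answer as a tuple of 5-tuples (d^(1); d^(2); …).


Interval decomposition of M: I[1,1]^2, I[1,5], I[3,4], I[4,4], I[5,5].
HN type (ℓ=3): μ^(1)=23; μ^(2)=-6/5; μ^(3)=-10

((2, 0, 0, 0, 0); (1, 1, 1, 1, 1); (0, 0, 1, 2, 1))


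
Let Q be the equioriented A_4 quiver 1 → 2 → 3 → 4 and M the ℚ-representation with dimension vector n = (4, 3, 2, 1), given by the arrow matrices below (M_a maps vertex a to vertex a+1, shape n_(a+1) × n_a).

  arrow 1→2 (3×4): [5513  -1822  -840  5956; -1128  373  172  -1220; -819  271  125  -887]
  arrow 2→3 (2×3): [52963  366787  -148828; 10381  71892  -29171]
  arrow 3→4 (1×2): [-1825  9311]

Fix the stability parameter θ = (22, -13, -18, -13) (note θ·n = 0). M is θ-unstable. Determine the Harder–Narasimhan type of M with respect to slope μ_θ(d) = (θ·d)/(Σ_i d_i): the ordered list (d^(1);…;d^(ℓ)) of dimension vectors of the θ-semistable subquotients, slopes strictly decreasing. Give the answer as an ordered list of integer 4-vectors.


Via rank(M_{q-1}∘⋯∘M_p): M ≅ I[1,1], I[1,2], I[1,3], I[1,4].
μ_θ-semistable layers: μ^(1)=22; μ^(2)=9/2; μ^(3)=-3; μ^(4)=-11/2

((1, 0, 0, 0); (1, 1, 0, 0); (1, 1, 1, 0); (1, 1, 1, 1))


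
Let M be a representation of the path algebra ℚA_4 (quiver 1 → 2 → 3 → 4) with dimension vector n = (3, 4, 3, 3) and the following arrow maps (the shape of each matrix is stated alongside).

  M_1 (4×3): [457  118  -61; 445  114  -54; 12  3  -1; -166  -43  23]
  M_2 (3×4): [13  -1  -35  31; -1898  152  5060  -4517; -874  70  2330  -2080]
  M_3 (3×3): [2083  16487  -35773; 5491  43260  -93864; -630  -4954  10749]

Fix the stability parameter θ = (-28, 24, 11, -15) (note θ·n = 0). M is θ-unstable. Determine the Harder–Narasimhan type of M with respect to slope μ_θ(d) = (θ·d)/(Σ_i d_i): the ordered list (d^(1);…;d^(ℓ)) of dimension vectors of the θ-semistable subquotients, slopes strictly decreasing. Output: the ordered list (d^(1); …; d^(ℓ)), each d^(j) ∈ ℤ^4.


Via rank(M_{q-1}∘⋯∘M_p): M ≅ I[1,2], I[1,4]^2, I[2,2], I[3,4].
μ_θ-semistable layers: μ^(1)=24; μ^(2)=20/3; μ^(3)=-2; μ^(4)=-28

((0, 2, 0, 0); (0, 2, 2, 2); (0, 0, 1, 1); (3, 0, 0, 0))


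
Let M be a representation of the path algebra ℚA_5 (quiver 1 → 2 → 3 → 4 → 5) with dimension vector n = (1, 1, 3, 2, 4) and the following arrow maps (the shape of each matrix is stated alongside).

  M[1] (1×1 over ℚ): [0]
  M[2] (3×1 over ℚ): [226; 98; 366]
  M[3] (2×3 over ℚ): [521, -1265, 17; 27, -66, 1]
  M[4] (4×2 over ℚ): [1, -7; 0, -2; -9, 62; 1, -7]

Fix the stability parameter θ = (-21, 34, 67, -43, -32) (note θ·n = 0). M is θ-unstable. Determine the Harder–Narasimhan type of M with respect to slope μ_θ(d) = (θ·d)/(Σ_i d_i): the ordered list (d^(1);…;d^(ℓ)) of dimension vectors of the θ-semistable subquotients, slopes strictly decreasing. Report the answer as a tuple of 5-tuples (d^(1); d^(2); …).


Interval decomposition of M: I[1,1], I[2,5], I[3,3], I[3,5], I[5,5]^2.
HN type (ℓ=5): μ^(1)=67; μ^(2)=13/2; μ^(3)=-8/3; μ^(4)=-21; μ^(5)=-32

((0, 0, 1, 0, 0); (0, 1, 1, 1, 1); (0, 0, 1, 1, 1); (1, 0, 0, 0, 0); (0, 0, 0, 0, 2))


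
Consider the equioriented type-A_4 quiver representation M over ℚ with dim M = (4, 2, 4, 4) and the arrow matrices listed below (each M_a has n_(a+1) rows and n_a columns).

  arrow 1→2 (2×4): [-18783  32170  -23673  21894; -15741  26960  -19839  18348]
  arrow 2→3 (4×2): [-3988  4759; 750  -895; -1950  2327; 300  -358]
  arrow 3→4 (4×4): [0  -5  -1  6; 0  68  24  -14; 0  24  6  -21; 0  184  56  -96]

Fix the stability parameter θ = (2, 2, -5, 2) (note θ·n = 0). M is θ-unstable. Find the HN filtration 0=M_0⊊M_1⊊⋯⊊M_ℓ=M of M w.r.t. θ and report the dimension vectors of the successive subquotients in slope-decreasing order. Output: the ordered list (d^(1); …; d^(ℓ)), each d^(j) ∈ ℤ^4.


Interval decomposition of M: I[1,1]^2, I[1,3]^2, I[3,4]^2, I[4,4]^2.
HN type (ℓ=3): μ^(1)=2; μ^(2)=-1/3; μ^(3)=-5

((2, 0, 0, 4); (2, 2, 2, 0); (0, 0, 2, 0))


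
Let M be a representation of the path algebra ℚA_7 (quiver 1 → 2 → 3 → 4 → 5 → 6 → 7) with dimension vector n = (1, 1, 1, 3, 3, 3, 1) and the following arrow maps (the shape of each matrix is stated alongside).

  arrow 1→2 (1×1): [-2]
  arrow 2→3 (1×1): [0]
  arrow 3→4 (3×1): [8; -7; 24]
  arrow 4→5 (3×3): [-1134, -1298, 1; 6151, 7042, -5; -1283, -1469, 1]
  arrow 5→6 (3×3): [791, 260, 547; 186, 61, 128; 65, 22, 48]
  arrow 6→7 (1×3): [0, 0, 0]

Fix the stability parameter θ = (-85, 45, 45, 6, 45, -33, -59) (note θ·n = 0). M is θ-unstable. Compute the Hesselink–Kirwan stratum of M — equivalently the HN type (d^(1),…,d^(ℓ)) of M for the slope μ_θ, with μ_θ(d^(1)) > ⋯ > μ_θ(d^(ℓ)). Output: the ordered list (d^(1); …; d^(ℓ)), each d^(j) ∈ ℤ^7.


Interval decomposition of M: I[1,2], I[3,6], I[4,6]^2, I[7,7].
HN type (ℓ=5): μ^(1)=45; μ^(2)=63/4; μ^(3)=6; μ^(4)=-59; μ^(5)=-85

((0, 1, 0, 0, 0, 0, 0); (0, 0, 1, 1, 1, 1, 0); (0, 0, 0, 2, 2, 2, 0); (0, 0, 0, 0, 0, 0, 1); (1, 0, 0, 0, 0, 0, 0))


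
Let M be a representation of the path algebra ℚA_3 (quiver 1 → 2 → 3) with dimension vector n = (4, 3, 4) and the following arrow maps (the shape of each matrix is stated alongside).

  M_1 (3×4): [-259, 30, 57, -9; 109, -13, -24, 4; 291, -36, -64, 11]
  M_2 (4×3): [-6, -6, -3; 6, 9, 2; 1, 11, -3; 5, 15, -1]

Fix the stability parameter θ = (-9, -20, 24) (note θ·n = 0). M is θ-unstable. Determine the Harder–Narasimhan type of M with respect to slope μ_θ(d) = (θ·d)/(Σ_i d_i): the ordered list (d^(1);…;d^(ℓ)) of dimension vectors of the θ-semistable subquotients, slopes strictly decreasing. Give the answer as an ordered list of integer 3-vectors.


Barcode: M ≅ I[1,1], I[1,3]^3, I[3,3]. HN layers by μ_θ (3 steps, strictly decreasing):
  μ^(1)=24; μ^(2)=-9; μ^(3)=-29/2

((0, 0, 4); (1, 0, 0); (3, 3, 0))


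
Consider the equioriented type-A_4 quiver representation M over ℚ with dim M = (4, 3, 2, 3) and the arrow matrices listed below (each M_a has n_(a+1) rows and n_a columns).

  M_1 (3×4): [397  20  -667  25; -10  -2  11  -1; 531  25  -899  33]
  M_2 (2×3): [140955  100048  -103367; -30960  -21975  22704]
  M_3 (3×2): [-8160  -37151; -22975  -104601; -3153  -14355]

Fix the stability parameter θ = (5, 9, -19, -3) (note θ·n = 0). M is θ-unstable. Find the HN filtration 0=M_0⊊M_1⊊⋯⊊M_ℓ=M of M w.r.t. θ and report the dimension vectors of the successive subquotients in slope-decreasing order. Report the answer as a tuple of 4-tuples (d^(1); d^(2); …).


Interval decomposition of M: I[1,1], I[1,2], I[1,4]^2, I[4,4].
HN type (ℓ=4): μ^(1)=9; μ^(2)=5; μ^(3)=-2; μ^(4)=-3

((0, 1, 0, 0); (2, 0, 0, 0); (2, 2, 2, 2); (0, 0, 0, 1))


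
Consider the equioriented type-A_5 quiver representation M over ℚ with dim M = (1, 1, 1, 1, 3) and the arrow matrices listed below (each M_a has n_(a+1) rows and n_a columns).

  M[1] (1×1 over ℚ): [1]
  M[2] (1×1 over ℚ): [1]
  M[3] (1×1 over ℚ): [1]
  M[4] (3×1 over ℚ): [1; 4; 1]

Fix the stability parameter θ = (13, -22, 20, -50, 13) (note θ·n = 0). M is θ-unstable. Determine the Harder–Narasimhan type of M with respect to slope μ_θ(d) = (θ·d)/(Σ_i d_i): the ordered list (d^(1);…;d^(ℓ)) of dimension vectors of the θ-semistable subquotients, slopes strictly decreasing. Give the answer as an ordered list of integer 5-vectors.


Interval decomposition of M: I[1,5], I[5,5]^2.
HN type (ℓ=2): μ^(1)=13; μ^(2)=-39/4

((0, 0, 0, 0, 3); (1, 1, 1, 1, 0))


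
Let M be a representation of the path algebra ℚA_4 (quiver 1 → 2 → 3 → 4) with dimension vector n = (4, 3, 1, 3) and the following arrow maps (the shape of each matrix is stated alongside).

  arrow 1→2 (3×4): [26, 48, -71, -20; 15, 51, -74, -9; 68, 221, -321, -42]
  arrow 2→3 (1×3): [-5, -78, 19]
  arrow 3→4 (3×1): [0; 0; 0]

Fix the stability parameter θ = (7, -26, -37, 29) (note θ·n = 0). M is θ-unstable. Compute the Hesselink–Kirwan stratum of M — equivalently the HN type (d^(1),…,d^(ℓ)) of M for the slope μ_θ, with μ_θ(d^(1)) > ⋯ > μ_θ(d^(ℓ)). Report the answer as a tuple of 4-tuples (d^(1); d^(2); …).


Barcode: M ≅ I[1,1], I[1,2]^2, I[1,3], I[4,4]^3. HN layers by μ_θ (4 steps, strictly decreasing):
  μ^(1)=29; μ^(2)=7; μ^(3)=-19/2; μ^(4)=-56/3

((0, 0, 0, 3); (1, 0, 0, 0); (2, 2, 0, 0); (1, 1, 1, 0))


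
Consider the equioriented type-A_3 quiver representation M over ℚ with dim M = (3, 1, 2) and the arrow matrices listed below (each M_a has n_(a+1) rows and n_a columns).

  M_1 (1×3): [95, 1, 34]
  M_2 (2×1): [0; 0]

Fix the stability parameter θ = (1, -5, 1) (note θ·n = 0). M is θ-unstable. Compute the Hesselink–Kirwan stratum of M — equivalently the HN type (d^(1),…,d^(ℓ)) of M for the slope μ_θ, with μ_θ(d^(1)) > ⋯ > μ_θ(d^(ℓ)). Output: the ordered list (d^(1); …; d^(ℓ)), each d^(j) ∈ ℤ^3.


Via rank(M_{q-1}∘⋯∘M_p): M ≅ I[1,1]^2, I[1,2], I[3,3]^2.
μ_θ-semistable layers: μ^(1)=1; μ^(2)=-2

((2, 0, 2); (1, 1, 0))


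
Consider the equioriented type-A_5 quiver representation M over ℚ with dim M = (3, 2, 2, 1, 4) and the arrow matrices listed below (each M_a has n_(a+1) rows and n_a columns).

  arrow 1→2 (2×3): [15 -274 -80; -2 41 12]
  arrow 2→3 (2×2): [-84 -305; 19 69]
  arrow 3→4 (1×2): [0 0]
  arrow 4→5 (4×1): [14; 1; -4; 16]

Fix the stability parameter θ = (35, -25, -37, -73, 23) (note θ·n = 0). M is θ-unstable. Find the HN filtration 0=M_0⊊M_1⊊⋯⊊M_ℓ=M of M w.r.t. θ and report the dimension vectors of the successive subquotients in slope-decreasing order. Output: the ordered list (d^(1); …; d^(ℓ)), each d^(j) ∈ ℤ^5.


Interval decomposition of M: I[1,1], I[1,3]^2, I[4,5], I[5,5]^3.
HN type (ℓ=4): μ^(1)=35; μ^(2)=23; μ^(3)=-9; μ^(4)=-73

((1, 0, 0, 0, 0); (0, 0, 0, 0, 4); (2, 2, 2, 0, 0); (0, 0, 0, 1, 0))


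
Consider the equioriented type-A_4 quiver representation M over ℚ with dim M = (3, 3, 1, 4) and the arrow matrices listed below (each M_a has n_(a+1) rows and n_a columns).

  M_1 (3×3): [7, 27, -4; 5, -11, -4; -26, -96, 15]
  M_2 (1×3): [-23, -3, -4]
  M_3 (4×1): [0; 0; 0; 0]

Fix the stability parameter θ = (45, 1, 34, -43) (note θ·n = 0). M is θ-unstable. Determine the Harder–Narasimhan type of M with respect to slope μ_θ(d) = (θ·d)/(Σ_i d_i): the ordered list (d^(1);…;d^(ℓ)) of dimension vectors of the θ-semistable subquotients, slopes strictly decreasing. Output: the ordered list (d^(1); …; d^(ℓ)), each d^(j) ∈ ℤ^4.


Interval decomposition of M: I[1,2]^2, I[1,3], I[4,4]^4.
HN type (ℓ=3): μ^(1)=34; μ^(2)=23; μ^(3)=-43

((0, 0, 1, 0); (3, 3, 0, 0); (0, 0, 0, 4))


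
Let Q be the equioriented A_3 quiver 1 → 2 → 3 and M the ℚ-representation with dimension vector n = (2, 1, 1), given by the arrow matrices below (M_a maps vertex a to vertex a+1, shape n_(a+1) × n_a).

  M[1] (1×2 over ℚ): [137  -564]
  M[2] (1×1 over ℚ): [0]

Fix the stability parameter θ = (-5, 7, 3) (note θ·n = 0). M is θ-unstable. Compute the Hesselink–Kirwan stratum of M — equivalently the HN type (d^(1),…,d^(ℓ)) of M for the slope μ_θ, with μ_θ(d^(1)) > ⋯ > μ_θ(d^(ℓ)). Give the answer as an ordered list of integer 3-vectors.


Via rank(M_{q-1}∘⋯∘M_p): M ≅ I[1,1], I[1,2], I[3,3].
μ_θ-semistable layers: μ^(1)=7; μ^(2)=3; μ^(3)=-5

((0, 1, 0); (0, 0, 1); (2, 0, 0))


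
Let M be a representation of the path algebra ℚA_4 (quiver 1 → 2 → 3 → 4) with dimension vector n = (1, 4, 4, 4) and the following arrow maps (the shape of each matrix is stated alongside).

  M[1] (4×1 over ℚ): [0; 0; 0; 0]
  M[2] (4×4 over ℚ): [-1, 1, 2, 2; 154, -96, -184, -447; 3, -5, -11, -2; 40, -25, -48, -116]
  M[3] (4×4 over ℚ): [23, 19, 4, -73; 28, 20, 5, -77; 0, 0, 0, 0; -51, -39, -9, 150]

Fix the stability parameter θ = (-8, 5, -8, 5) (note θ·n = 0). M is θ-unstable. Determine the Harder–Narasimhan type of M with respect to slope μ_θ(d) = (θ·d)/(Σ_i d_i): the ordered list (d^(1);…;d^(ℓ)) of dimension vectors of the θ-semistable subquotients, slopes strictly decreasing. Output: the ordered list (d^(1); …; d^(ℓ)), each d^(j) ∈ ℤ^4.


Interval decomposition of M: I[1,1], I[2,3]^2, I[2,4]^2, I[4,4]^2.
HN type (ℓ=3): μ^(1)=5; μ^(2)=-3/2; μ^(3)=-8

((0, 0, 0, 4); (0, 4, 4, 0); (1, 0, 0, 0))


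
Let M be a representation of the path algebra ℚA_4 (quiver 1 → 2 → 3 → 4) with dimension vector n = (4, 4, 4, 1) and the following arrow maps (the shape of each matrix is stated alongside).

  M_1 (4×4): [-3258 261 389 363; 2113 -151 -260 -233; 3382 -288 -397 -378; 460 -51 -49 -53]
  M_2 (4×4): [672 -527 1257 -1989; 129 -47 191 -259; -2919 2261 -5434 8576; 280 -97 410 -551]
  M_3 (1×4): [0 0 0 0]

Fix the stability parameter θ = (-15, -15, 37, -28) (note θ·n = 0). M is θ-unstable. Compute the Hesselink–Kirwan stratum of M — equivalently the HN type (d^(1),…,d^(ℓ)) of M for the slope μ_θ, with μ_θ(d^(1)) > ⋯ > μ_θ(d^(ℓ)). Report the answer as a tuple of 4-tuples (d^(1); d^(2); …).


Via rank(M_{q-1}∘⋯∘M_p): M ≅ I[1,3]^4, I[4,4].
μ_θ-semistable layers: μ^(1)=37; μ^(2)=-15; μ^(3)=-28

((0, 0, 4, 0); (4, 4, 0, 0); (0, 0, 0, 1))


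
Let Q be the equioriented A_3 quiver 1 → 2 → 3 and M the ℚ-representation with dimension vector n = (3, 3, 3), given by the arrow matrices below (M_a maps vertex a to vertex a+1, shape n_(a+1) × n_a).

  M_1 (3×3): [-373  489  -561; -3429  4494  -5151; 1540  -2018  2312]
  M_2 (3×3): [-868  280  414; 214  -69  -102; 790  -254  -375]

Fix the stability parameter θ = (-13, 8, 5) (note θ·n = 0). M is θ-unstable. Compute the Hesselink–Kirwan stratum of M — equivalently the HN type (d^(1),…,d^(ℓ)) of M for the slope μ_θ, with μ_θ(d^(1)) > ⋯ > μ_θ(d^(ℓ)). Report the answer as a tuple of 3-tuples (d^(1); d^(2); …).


Via rank(M_{q-1}∘⋯∘M_p): M ≅ I[1,1], I[1,2], I[1,3], I[2,3], I[3,3].
μ_θ-semistable layers: μ^(1)=8; μ^(2)=13/2; μ^(3)=5; μ^(4)=-13

((0, 1, 0); (0, 2, 2); (0, 0, 1); (3, 0, 0))


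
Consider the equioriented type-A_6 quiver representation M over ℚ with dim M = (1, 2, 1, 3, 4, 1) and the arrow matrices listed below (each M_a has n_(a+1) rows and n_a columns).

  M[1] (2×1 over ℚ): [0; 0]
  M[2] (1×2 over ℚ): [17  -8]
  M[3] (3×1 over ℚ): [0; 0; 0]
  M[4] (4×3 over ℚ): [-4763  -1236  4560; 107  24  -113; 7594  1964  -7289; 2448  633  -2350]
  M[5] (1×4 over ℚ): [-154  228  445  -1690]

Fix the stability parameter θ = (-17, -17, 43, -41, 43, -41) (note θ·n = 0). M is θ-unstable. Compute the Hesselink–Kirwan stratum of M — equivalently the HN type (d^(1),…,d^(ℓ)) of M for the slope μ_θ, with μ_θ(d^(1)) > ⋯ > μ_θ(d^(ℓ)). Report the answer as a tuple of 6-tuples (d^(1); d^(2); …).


Barcode: M ≅ I[1,1], I[2,2], I[2,3], I[4,5]^2, I[4,6], I[5,5]. HN layers by μ_θ (4 steps, strictly decreasing):
  μ^(1)=43; μ^(2)=1; μ^(3)=-17; μ^(4)=-41

((0, 0, 1, 0, 3, 0); (0, 0, 0, 0, 1, 1); (1, 2, 0, 0, 0, 0); (0, 0, 0, 3, 0, 0))


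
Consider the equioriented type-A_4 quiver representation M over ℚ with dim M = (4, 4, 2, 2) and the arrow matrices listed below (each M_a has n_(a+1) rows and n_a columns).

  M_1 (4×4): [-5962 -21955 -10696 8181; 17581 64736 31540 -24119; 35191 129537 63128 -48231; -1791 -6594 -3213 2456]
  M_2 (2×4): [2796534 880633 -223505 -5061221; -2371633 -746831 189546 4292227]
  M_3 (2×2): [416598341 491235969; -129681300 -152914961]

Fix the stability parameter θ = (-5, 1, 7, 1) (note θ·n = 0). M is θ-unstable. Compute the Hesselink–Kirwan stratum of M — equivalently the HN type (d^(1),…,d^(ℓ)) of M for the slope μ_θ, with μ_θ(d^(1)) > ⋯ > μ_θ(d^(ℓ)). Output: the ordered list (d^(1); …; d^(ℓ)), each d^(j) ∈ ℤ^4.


Interval decomposition of M: I[1,2]^2, I[1,4]^2.
HN type (ℓ=3): μ^(1)=4; μ^(2)=1; μ^(3)=-5

((0, 0, 2, 2); (0, 4, 0, 0); (4, 0, 0, 0))


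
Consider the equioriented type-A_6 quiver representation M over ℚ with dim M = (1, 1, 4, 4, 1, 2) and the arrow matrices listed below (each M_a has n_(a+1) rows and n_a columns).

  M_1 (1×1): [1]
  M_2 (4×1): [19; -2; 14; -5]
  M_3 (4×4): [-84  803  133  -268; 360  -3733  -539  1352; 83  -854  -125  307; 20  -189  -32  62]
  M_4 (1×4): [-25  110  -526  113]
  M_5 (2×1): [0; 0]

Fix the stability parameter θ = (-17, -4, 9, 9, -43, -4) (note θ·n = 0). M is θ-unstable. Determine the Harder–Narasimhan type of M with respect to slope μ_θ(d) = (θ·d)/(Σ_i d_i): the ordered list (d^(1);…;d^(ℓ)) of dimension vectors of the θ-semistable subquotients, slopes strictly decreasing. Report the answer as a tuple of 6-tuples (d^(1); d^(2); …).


Via rank(M_{q-1}∘⋯∘M_p): M ≅ I[1,3], I[3,4]^2, I[3,5], I[4,4], I[6,6]^2.
μ_θ-semistable layers: μ^(1)=9; μ^(2)=-4; μ^(3)=-25/3; μ^(4)=-17

((0, 0, 3, 3, 0, 0); (0, 1, 0, 0, 0, 2); (0, 0, 1, 1, 1, 0); (1, 0, 0, 0, 0, 0))


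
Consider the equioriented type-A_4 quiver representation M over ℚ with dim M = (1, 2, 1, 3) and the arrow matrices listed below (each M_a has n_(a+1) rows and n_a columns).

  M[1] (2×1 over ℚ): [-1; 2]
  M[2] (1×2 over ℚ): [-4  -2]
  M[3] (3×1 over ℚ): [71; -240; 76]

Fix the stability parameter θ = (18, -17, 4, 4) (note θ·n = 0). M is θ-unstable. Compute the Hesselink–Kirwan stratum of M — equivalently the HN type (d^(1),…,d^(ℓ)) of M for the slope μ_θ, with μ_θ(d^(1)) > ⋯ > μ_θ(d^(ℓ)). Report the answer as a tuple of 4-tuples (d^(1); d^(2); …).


Barcode: M ≅ I[1,2], I[2,4], I[4,4]^2. HN layers by μ_θ (3 steps, strictly decreasing):
  μ^(1)=4; μ^(2)=1/2; μ^(3)=-17

((0, 0, 1, 3); (1, 1, 0, 0); (0, 1, 0, 0))


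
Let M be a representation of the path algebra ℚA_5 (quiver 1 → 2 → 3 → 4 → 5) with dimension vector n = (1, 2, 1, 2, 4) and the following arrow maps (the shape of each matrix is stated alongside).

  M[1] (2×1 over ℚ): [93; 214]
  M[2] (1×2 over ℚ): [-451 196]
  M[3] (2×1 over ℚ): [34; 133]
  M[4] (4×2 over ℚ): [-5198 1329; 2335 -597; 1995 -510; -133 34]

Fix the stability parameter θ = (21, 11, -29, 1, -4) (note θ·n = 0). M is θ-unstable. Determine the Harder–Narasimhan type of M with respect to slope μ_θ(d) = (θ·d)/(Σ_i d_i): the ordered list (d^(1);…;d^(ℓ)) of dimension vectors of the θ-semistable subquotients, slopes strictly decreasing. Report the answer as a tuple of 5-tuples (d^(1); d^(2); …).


Via rank(M_{q-1}∘⋯∘M_p): M ≅ I[1,5], I[2,2], I[4,5], I[5,5]^2.
μ_θ-semistable layers: μ^(1)=11; μ^(2)=0; μ^(3)=-3/2; μ^(4)=-4

((0, 1, 0, 0, 0); (1, 1, 1, 1, 1); (0, 0, 0, 1, 1); (0, 0, 0, 0, 2))


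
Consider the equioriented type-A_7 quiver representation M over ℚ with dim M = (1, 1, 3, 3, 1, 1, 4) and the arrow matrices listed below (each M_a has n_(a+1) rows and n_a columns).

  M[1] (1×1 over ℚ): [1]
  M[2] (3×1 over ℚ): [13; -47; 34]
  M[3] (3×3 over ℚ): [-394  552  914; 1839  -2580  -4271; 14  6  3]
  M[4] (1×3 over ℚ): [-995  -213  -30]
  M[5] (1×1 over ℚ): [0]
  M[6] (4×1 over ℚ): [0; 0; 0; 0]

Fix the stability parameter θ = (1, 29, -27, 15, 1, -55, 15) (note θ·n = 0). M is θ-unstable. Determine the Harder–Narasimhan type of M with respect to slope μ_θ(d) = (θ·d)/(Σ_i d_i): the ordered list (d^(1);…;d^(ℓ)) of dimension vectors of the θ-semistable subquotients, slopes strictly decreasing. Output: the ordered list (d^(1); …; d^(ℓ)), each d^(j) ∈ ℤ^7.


Barcode: M ≅ I[1,5], I[3,3], I[3,4], I[4,4], I[6,6], I[7,7]^4. HN layers by μ_θ (5 steps, strictly decreasing):
  μ^(1)=15; μ^(2)=8; μ^(3)=1; μ^(4)=-27; μ^(5)=-55

((0, 0, 0, 2, 0, 0, 4); (0, 0, 0, 1, 1, 0, 0); (1, 1, 1, 0, 0, 0, 0); (0, 0, 2, 0, 0, 0, 0); (0, 0, 0, 0, 0, 1, 0))


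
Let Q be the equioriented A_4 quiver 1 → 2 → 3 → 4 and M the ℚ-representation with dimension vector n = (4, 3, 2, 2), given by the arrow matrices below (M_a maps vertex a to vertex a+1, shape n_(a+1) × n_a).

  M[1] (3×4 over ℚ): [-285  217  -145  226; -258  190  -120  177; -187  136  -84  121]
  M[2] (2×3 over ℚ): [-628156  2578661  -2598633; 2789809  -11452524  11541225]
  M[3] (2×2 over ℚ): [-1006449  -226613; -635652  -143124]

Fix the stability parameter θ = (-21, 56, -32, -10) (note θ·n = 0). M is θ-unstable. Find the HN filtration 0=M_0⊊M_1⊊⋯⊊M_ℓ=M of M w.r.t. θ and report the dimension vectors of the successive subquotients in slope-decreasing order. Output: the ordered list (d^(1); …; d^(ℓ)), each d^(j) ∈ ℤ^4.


Interval decomposition of M: I[1,1], I[1,2], I[1,3], I[1,4], I[4,4].
HN type (ℓ=5): μ^(1)=56; μ^(2)=12; μ^(3)=14/3; μ^(4)=-10; μ^(5)=-21

((0, 1, 0, 0); (0, 1, 1, 0); (0, 1, 1, 1); (0, 0, 0, 1); (4, 0, 0, 0))


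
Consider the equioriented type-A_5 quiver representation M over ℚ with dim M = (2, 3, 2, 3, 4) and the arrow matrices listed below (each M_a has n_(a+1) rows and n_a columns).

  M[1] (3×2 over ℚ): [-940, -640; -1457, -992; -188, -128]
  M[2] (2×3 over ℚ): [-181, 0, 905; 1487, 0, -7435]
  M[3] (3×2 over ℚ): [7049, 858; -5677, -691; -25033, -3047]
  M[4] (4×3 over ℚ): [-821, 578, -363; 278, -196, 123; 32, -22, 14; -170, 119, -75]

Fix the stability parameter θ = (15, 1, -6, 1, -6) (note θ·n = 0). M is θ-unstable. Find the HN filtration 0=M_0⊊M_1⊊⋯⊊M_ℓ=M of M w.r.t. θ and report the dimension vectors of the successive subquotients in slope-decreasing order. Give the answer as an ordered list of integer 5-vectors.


Via rank(M_{q-1}∘⋯∘M_p): M ≅ I[1,1], I[1,2], I[2,2], I[2,5], I[3,5], I[4,5], I[5,5].
μ_θ-semistable layers: μ^(1)=15; μ^(2)=8; μ^(3)=1; μ^(4)=-5/2; μ^(5)=-6

((1, 0, 0, 0, 0); (1, 1, 0, 0, 0); (0, 1, 0, 0, 0); (0, 1, 1, 3, 3); (0, 0, 1, 0, 1))


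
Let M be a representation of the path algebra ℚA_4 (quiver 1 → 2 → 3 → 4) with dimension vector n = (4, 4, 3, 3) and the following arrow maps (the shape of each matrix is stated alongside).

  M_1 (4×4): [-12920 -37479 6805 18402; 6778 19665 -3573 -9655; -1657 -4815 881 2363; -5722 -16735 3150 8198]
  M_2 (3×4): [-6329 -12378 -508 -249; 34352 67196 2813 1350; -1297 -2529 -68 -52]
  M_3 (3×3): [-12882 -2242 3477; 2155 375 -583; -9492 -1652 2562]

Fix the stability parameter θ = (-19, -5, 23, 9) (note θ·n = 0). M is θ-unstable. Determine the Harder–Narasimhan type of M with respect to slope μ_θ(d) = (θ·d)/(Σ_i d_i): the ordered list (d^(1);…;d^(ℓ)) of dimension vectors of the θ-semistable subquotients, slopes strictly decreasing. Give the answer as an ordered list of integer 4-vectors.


Interval decomposition of M: I[1,2], I[1,3], I[1,4]^2, I[4,4].
HN type (ℓ=5): μ^(1)=23; μ^(2)=16; μ^(3)=9; μ^(4)=-5; μ^(5)=-19

((0, 0, 1, 0); (0, 0, 2, 2); (0, 0, 0, 1); (0, 4, 0, 0); (4, 0, 0, 0))


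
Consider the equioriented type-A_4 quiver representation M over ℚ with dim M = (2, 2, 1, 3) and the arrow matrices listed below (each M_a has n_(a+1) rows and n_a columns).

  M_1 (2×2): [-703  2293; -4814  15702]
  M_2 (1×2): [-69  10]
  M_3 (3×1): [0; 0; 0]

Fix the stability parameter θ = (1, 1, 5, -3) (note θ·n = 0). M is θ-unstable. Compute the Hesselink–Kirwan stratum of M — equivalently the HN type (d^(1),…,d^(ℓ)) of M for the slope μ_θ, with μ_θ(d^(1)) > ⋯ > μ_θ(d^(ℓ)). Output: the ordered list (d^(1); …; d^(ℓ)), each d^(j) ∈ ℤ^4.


Via rank(M_{q-1}∘⋯∘M_p): M ≅ I[1,2], I[1,3], I[4,4]^3.
μ_θ-semistable layers: μ^(1)=5; μ^(2)=1; μ^(3)=-3

((0, 0, 1, 0); (2, 2, 0, 0); (0, 0, 0, 3))


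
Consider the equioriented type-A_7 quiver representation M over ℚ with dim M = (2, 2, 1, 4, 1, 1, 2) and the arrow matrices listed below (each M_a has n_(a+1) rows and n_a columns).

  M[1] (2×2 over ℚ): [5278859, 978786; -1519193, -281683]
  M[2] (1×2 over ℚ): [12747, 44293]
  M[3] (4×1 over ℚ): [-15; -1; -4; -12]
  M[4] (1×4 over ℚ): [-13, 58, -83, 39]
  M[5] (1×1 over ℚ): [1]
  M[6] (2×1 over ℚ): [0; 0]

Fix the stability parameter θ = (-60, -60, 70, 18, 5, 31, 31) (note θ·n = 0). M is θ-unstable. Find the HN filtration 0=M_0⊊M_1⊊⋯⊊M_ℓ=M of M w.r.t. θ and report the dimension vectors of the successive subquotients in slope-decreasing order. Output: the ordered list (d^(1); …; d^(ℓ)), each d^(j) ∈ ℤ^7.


Barcode: M ≅ I[1,2], I[1,6], I[4,4]^3, I[7,7]^2. HN layers by μ_θ (3 steps, strictly decreasing):
  μ^(1)=31; μ^(2)=18; μ^(3)=-60

((0, 0, 1, 1, 1, 1, 2); (0, 0, 0, 3, 0, 0, 0); (2, 2, 0, 0, 0, 0, 0))
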